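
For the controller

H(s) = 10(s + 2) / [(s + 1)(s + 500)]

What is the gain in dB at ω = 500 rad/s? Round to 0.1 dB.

At s = jω = j500:
zero (s+2): 2 + j500 → |·| = √(2²+500²) = √250004 ≈ 500, ∠ = arctan(500/2) ≈ 89.77°
pole (s+1): 1 + j500 → |·| = √(1²+500²) = √250001 ≈ 500, ∠ = arctan(500/1) ≈ 89.89°
pole (s+500): 500 + j500 → |·| = √(500²+500²) = √500000 ≈ 707.11, ∠ = arctan(500/500) ≈ 45.00°
|H| = 10 · 500 / 3.5356e+05 ≈ 0.014142
Gain = 20 log₁₀(0.014142) ≈ -36.99 dB

-37.0 dB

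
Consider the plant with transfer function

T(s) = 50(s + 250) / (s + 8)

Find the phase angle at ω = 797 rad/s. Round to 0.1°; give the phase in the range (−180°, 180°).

At s = jω = j797:
zero (s+250): 250 + j797 → |·| = √(250²+797²) = √697709 ≈ 835.29, ∠ = arctan(797/250) ≈ 72.58°
pole (s+8): 8 + j797 → |·| = √(8²+797²) = √635273 ≈ 797.04, ∠ = arctan(797/8) ≈ 89.42°
∠T = 72.58° − 89.42° = -16.84°

-16.8°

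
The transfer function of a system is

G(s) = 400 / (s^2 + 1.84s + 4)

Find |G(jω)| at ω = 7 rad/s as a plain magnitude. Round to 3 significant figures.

8.55

At s = jω = j7:
quadratic: (j7)² + 1.84·j7 + 4 = -45 + j12.88 → |·| ≈ 46.807, ∠ ≈ 164.03°
|G| = 400 / 46.807 ≈ 8.5457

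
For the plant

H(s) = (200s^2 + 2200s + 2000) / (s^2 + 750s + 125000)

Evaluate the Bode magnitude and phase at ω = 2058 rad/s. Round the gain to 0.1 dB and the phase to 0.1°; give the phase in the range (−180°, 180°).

Substitute s = j2058:
Numerator: 200(j2058)^2 + 2200(j2058) + 2000 = -847070800 + j4527600
Denominator: (j2058)^2 + 750(j2058) + 125000 = -4110364 + j1543500
|N| = √(847070800² + 4527600²) ≈ 8.4708e+08, ∠N ≈ 179.69°
|D| = √(4110364² + 1543500²) ≈ 4.3906e+06, ∠D ≈ 159.42°
|H| = 8.4708e+08 / 4.3906e+06 ≈ 192.93
Gain = 20 log₁₀(192.93) ≈ 45.71 dB
∠H = 179.69° − 159.42° = 20.27°

45.7 dB, 20.3°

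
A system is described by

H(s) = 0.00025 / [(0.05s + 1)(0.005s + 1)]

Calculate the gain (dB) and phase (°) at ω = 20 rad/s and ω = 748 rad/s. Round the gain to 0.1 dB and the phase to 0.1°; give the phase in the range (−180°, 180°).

At ω = 20 rad/s:
pole (1 + j20·0.05) = 1 + j1 → |·| ≈ 1.4142, ∠ ≈ 45.00°
pole (1 + j20·0.005) = 1 + j0.1 → |·| ≈ 1.005, ∠ ≈ 5.71°
|H| = 0.00025 · 1 / (1.4142 · 1.005) ≈ 0.0001759
Gain = 20 log₁₀(0.0001759) ≈ -75.09 dB
∠H = (0°) − (45.00° + 5.71°) = -50.71°

At ω = 748 rad/s:
pole (1 + j748·0.05) = 1 + j37.4 → |·| ≈ 37.413, ∠ ≈ 88.47°
pole (1 + j748·0.005) = 1 + j3.74 → |·| ≈ 3.8714, ∠ ≈ 75.03°
|H| = 0.00025 · 1 / (37.413 · 3.8714) ≈ 1.726e-06
Gain = 20 log₁₀(1.726e-06) ≈ -115.26 dB
∠H = (0°) − (88.47° + 75.03°) = -163.50°

ω = 20: -75.1 dB, -50.7°; ω = 748: -115.3 dB, -163.5°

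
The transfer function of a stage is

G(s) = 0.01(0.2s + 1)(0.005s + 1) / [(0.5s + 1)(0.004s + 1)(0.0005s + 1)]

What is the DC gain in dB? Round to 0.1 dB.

G(0) = 0.01 · 1 / 1 = 0.01
20 log₁₀(0.01) ≈ -40.00 dB

-40.0 dB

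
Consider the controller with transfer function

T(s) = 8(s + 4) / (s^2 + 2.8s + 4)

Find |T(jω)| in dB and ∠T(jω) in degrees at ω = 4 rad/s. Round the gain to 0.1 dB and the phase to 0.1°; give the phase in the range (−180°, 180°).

8.8 dB, -92.0°

At s = jω = j4:
zero (s+4): 4 + j4 → |·| = √(4²+4²) = √32 ≈ 5.6569, ∠ = arctan(4/4) ≈ 45.00°
quadratic: (j4)² + 2.8·j4 + 4 = -12 + j11.2 → |·| ≈ 16.415, ∠ ≈ 136.97°
|T| = 8 · 5.6569 / 16.415 ≈ 2.7569
Gain = 20 log₁₀(2.7569) ≈ 8.81 dB
∠T = 45.00° − 136.97° = -91.97°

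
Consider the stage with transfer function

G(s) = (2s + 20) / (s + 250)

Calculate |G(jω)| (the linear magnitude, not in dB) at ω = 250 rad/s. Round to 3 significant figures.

Substitute s = j250:
Numerator: 2(j250) + 20 = 20 + j500
Denominator: (j250) + 250 = 250 + j250
|N| = √(20² + 500²) ≈ 500.4, ∠N ≈ 87.71°
|D| = √(250² + 250²) ≈ 353.55, ∠D ≈ 45.00°
|G| = 500.4 / 353.55 ≈ 1.4154

1.42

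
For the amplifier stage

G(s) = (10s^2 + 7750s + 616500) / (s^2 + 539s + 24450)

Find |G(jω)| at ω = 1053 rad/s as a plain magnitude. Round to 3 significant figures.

Substitute s = j1053:
Numerator: 10(j1053)^2 + 7750(j1053) + 616500 = -10471590 + j8160750
Denominator: (j1053)^2 + 539(j1053) + 24450 = -1084359 + j567567
|N| = √(10471590² + 8160750²) ≈ 1.3276e+07, ∠N ≈ 142.07°
|D| = √(1084359² + 567567²) ≈ 1.2239e+06, ∠D ≈ 152.37°
|G| = 1.3276e+07 / 1.2239e+06 ≈ 10.847

10.8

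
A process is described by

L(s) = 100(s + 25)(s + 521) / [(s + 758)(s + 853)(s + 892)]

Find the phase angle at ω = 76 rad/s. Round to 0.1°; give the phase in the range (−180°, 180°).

64.4°

At s = jω = j76:
zero (s+25): 25 + j76 → |·| = √(25²+76²) = √6401 ≈ 80.006, ∠ = arctan(76/25) ≈ 71.79°
zero (s+521): 521 + j76 → |·| = √(521²+76²) = √277217 ≈ 526.51, ∠ = arctan(76/521) ≈ 8.30°
pole (s+758): 758 + j76 → |·| = √(758²+76²) = √580340 ≈ 761.8, ∠ = arctan(76/758) ≈ 5.73°
pole (s+853): 853 + j76 → |·| = √(853²+76²) = √733385 ≈ 856.38, ∠ = arctan(76/853) ≈ 5.09°
pole (s+892): 892 + j76 → |·| = √(892²+76²) = √801440 ≈ 895.23, ∠ = arctan(76/892) ≈ 4.87°
∠L = 80.09° − 15.69° = 64.40°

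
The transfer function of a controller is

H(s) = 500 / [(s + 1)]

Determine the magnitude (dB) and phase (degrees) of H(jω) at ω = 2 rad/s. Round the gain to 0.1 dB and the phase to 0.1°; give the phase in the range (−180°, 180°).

At ω = 2 rad/s:
pole (1 + j2·1) = 1 + j2 → |·| ≈ 2.2361, ∠ ≈ 63.43°
|H| = 500 · 1 / (2.2361) ≈ 223.6
Gain = 20 log₁₀(223.6) ≈ 46.99 dB
∠H = (0°) − (63.43°) = -63.43°

47.0 dB, -63.4°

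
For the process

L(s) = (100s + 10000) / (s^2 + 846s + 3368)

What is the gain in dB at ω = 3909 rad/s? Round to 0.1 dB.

Substitute s = j3909:
Numerator: 100(j3909) + 10000 = 10000 + j390900
Denominator: (j3909)^2 + 846(j3909) + 3368 = -15276913 + j3307014
|N| = √(10000² + 390900²) ≈ 3.9103e+05, ∠N ≈ 88.53°
|D| = √(15276913² + 3307014²) ≈ 1.5631e+07, ∠D ≈ 167.79°
|L| = 3.9103e+05 / 1.5631e+07 ≈ 0.025016
Gain = 20 log₁₀(0.025016) ≈ -32.04 dB

-32.0 dB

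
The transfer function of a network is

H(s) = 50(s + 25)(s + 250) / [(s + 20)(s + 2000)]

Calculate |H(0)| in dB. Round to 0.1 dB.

17.9 dB

H(0) = 50·25·250 / (20·2000) = 7.8125
20 log₁₀(7.8125) ≈ 17.86 dB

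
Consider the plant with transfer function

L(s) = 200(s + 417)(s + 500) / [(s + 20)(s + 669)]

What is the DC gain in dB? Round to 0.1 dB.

L(0) = 200·417·500 / (20·669) ≈ 3116.6
20 log₁₀(3116.6) ≈ 69.87 dB

69.9 dB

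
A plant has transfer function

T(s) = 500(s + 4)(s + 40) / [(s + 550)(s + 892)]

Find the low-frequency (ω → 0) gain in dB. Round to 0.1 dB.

-15.8 dB

T(0) = 500·4·40 / (550·892) ≈ 0.16307
20 log₁₀(0.16307) ≈ -15.75 dB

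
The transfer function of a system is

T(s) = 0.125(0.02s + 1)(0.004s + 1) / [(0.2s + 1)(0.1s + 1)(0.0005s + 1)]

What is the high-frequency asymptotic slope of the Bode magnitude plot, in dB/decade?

Each pole contributes −20 dB/decade at high frequency; each zero contributes +20 dB/decade.
Net: 2 zero(s) − 3 pole(s) → -20 dB/decade.

-20 dB/decade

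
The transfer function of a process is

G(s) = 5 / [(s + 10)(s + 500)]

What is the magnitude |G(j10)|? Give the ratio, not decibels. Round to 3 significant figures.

At s = jω = j10:
pole (s+10): 10 + j10 → |·| = √(10²+10²) = √200 ≈ 14.142, ∠ = arctan(10/10) ≈ 45.00°
pole (s+500): 500 + j10 → |·| = √(500²+10²) = √250100 ≈ 500.1, ∠ = arctan(10/500) ≈ 1.15°
|G| = 5 / 7072.4 ≈ 0.00070697

0.000707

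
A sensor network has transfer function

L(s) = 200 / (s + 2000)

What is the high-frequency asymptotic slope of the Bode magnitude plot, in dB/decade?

Each pole contributes −20 dB/decade at high frequency; each zero contributes +20 dB/decade.
Net: 0 zero(s) − 1 pole(s) → -20 dB/decade.

-20 dB/decade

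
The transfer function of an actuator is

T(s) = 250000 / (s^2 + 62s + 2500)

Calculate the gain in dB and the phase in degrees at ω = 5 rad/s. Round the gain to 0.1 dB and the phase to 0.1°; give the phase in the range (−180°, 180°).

40.0 dB, -7.1°

At s = jω = j5:
quadratic: (j5)² + 62·j5 + 2500 = 2475 + j310 → |·| ≈ 2494.3, ∠ ≈ 7.14°
|T| = 250000 / 2494.3 ≈ 100.23
Gain = 20 log₁₀(100.23) ≈ 40.02 dB
∠T = 0.00° − 7.14° = -7.14°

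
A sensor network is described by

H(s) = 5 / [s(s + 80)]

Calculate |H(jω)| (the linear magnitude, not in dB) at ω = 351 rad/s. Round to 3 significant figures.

3.96e-05

At s = jω = j351:
pole (s+80): 80 + j351 → |·| = √(80²+351²) = √129601 ≈ 360, ∠ = arctan(351/80) ≈ 77.16°
pole at origin: |s| = 351, ∠ = 90.00° (in denominator)
|H| = 5 / 1.2636e+05 ≈ 3.9569e-05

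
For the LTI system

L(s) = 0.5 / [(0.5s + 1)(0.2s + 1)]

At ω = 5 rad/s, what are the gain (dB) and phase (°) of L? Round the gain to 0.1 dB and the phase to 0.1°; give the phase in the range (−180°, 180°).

At ω = 5 rad/s:
pole (1 + j5·0.5) = 1 + j2.5 → |·| ≈ 2.6926, ∠ ≈ 68.20°
pole (1 + j5·0.2) = 1 + j1 → |·| ≈ 1.4142, ∠ ≈ 45.00°
|L| = 0.5 · 1 / (2.6926 · 1.4142) ≈ 0.13131
Gain = 20 log₁₀(0.13131) ≈ -17.63 dB
∠L = (0°) − (68.20° + 45.00°) = -113.20°

-17.6 dB, -113.2°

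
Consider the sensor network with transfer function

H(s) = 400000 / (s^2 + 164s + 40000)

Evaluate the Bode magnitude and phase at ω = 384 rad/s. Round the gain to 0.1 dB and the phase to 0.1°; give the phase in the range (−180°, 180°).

10.1 dB, -149.6°

At s = jω = j384:
quadratic: (j384)² + 164·j384 + 40000 = -107456 + j62976 → |·| ≈ 1.2455e+05, ∠ ≈ 149.63°
|H| = 400000 / 1.2455e+05 ≈ 3.2116
Gain = 20 log₁₀(3.2116) ≈ 10.13 dB
∠H = 0.00° − 149.63° = -149.63°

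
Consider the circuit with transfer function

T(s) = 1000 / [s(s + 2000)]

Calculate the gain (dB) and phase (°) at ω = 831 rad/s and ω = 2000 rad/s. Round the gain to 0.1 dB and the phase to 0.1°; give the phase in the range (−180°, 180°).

ω = 831: -65.1 dB, -112.6°; ω = 2000: -75.1 dB, -135.0°

At s = jω = j831:
pole (s+2000): 2000 + j831 → |·| = √(2000²+831²) = √4690561 ≈ 2165.8, ∠ = arctan(831/2000) ≈ 22.56°
pole at origin: |s| = 831, ∠ = 90.00° (in denominator)
|T| = 1000 / 1.7998e+06 ≈ 0.00055562
Gain = 20 log₁₀(0.00055562) ≈ -65.10 dB
∠T = 0.00° − 112.56° = -112.56°

At s = jω = j2000:
pole (s+2000): 2000 + j2000 → |·| = √(2000²+2000²) = √8000000 ≈ 2828.4, ∠ = arctan(2000/2000) ≈ 45.00°
pole at origin: |s| = 2000, ∠ = 90.00° (in denominator)
|T| = 1000 / 5.6568e+06 ≈ 0.00017678
Gain = 20 log₁₀(0.00017678) ≈ -75.05 dB
∠T = 0.00° − 135.00° = -135.00°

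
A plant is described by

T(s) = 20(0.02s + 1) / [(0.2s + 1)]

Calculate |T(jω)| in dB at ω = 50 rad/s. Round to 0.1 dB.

9.0 dB

At ω = 50 rad/s:
zero (1 + j50·0.02) = 1 + j1 → |·| ≈ 1.4142, ∠ ≈ 45.00°
pole (1 + j50·0.2) = 1 + j10 → |·| ≈ 10.05, ∠ ≈ 84.29°
|T| = 20 · 1.4142 / (10.05) ≈ 2.8143
Gain = 20 log₁₀(2.8143) ≈ 8.99 dB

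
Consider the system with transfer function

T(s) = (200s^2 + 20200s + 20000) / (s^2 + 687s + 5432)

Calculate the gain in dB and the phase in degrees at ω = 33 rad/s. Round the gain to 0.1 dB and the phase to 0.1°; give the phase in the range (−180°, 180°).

Substitute s = j33:
Numerator: 200(j33)^2 + 20200(j33) + 20000 = -197800 + j666600
Denominator: (j33)^2 + 687(j33) + 5432 = 4343 + j22671
|N| = √(197800² + 666600²) ≈ 6.9533e+05, ∠N ≈ 106.53°
|D| = √(4343² + 22671²) ≈ 23083, ∠D ≈ 79.16°
|T| = 6.9533e+05 / 23083 ≈ 30.123
Gain = 20 log₁₀(30.123) ≈ 29.58 dB
∠T = 106.53° − 79.16° = 27.37°

29.6 dB, 27.4°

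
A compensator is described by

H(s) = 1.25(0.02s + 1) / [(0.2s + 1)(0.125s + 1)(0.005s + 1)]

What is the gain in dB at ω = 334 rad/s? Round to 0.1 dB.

At ω = 334 rad/s:
zero (1 + j334·0.02) = 1 + j6.68 → |·| ≈ 6.7544, ∠ ≈ 81.49°
pole (1 + j334·0.2) = 1 + j66.8 → |·| ≈ 66.807, ∠ ≈ 89.14°
pole (1 + j334·0.125) = 1 + j41.75 → |·| ≈ 41.762, ∠ ≈ 88.63°
pole (1 + j334·0.005) = 1 + j1.67 → |·| ≈ 1.9465, ∠ ≈ 59.09°
|H| = 1.25 · 6.7544 / (66.807 · 41.762 · 1.9465) ≈ 0.0015547
Gain = 20 log₁₀(0.0015547) ≈ -56.17 dB

-56.2 dB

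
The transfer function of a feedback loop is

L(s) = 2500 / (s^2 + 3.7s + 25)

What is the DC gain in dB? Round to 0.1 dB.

L(0) = 2500 / 25 = 100
20 log₁₀(100) ≈ 40.00 dB

40.0 dB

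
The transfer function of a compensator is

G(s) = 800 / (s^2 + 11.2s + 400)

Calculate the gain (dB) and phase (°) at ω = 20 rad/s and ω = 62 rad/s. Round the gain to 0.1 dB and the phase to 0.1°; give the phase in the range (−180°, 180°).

ω = 20: 11.1 dB, -90.0°; ω = 62: -12.9 dB, -168.6°

At s = jω = j20:
quadratic: (j20)² + 11.2·j20 + 400 = 0 + j224 → |·| ≈ 224, ∠ ≈ 90.00°
|G| = 800 / 224 ≈ 3.5714
Gain = 20 log₁₀(3.5714) ≈ 11.06 dB
∠G = 0.00° − 90.00° = -90.00°

At s = jω = j62:
quadratic: (j62)² + 11.2·j62 + 400 = -3444 + j694.4 → |·| ≈ 3513.3, ∠ ≈ 168.60°
|G| = 800 / 3513.3 ≈ 0.22771
Gain = 20 log₁₀(0.22771) ≈ -12.85 dB
∠G = 0.00° − 168.60° = -168.60°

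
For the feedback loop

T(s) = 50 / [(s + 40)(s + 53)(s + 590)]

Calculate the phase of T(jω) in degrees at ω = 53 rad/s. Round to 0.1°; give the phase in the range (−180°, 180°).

-103.1°

At s = jω = j53:
pole (s+40): 40 + j53 → |·| = √(40²+53²) = √4409 ≈ 66.4, ∠ = arctan(53/40) ≈ 52.96°
pole (s+53): 53 + j53 → |·| = √(53²+53²) = √5618 ≈ 74.953, ∠ = arctan(53/53) ≈ 45.00°
pole (s+590): 590 + j53 → |·| = √(590²+53²) = √350909 ≈ 592.38, ∠ = arctan(53/590) ≈ 5.13°
∠T = 0.00° − 103.09° = -103.09°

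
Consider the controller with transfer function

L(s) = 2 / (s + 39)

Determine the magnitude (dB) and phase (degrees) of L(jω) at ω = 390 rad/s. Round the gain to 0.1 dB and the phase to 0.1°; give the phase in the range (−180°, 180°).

At s = jω = j390:
pole (s+39): 39 + j390 → |·| = √(39²+390²) = √153621 ≈ 391.95, ∠ = arctan(390/39) ≈ 84.29°
|L| = 2 / 391.95 ≈ 0.0051027
Gain = 20 log₁₀(0.0051027) ≈ -45.84 dB
∠L = 0.00° − 84.29° = -84.29°

-45.8 dB, -84.3°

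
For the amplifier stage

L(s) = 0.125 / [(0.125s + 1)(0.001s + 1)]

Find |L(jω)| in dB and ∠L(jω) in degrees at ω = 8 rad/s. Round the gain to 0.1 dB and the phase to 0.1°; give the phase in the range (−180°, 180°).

-21.1 dB, -45.5°

At ω = 8 rad/s:
pole (1 + j8·0.125) = 1 + j1 → |·| ≈ 1.4142, ∠ ≈ 45.00°
pole (1 + j8·0.001) = 1 + j0.008 → |·| ≈ 1, ∠ ≈ 0.46°
|L| = 0.125 · 1 / (1.4142 · 1) ≈ 0.088389
Gain = 20 log₁₀(0.088389) ≈ -21.07 dB
∠L = (0°) − (45.00° + 0.46°) = -45.46°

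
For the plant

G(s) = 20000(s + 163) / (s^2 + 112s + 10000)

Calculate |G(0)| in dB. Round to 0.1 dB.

G(0) = 20000·163 / 10000 = 326
20 log₁₀(326) ≈ 50.26 dB

50.3 dB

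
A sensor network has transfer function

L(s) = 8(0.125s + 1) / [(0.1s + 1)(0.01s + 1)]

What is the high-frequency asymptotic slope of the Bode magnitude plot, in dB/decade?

Each pole contributes −20 dB/decade at high frequency; each zero contributes +20 dB/decade.
Net: 1 zero(s) − 2 pole(s) → -20 dB/decade.

-20 dB/decade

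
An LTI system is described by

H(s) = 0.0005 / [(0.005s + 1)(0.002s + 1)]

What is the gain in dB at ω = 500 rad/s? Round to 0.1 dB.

-77.6 dB

At ω = 500 rad/s:
pole (1 + j500·0.005) = 1 + j2.5 → |·| ≈ 2.6926, ∠ ≈ 68.20°
pole (1 + j500·0.002) = 1 + j1 → |·| ≈ 1.4142, ∠ ≈ 45.00°
|H| = 0.0005 · 1 / (2.6926 · 1.4142) ≈ 0.00013131
Gain = 20 log₁₀(0.00013131) ≈ -77.63 dB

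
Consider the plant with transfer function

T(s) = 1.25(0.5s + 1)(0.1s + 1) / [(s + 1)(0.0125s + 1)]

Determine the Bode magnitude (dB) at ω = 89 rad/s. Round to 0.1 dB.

11.5 dB

At ω = 89 rad/s:
zero (1 + j89·0.5) = 1 + j44.5 → |·| ≈ 44.511, ∠ ≈ 88.71°
zero (1 + j89·0.1) = 1 + j8.9 → |·| ≈ 8.956, ∠ ≈ 83.59°
pole (1 + j89·1) = 1 + j89 → |·| ≈ 89.006, ∠ ≈ 89.36°
pole (1 + j89·0.0125) = 1 + j1.1125 → |·| ≈ 1.4959, ∠ ≈ 48.05°
|T| = 1.25 · 44.511 · 8.956 / (89.006 · 1.4959) ≈ 3.7426
Gain = 20 log₁₀(3.7426) ≈ 11.46 dB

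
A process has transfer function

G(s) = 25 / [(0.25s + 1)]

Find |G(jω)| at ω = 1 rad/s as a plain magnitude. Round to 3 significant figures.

At ω = 1 rad/s:
pole (1 + j1·0.25) = 1 + j0.25 → |·| ≈ 1.0308, ∠ ≈ 14.04°
|G| = 25 · 1 / (1.0308) ≈ 24.253

24.3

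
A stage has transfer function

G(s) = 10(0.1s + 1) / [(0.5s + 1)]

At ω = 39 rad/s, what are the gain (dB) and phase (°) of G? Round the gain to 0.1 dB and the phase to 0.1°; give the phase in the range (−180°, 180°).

6.3 dB, -11.4°

At ω = 39 rad/s:
zero (1 + j39·0.1) = 1 + j3.9 → |·| ≈ 4.0262, ∠ ≈ 75.62°
pole (1 + j39·0.5) = 1 + j19.5 → |·| ≈ 19.526, ∠ ≈ 87.06°
|G| = 10 · 4.0262 / (19.526) ≈ 2.062
Gain = 20 log₁₀(2.062) ≈ 6.29 dB
∠G = (75.62°) − (87.06°) = -11.44°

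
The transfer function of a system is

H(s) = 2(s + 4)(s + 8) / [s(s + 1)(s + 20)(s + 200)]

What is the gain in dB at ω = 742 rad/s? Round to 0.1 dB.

At s = jω = j742:
zero (s+4): 4 + j742 → |·| = √(4²+742²) = √550580 ≈ 742.01, ∠ = arctan(742/4) ≈ 89.69°
zero (s+8): 8 + j742 → |·| = √(8²+742²) = √550628 ≈ 742.04, ∠ = arctan(742/8) ≈ 89.38°
pole (s+1): 1 + j742 → |·| = √(1²+742²) = √550565 ≈ 742, ∠ = arctan(742/1) ≈ 89.92°
pole (s+20): 20 + j742 → |·| = √(20²+742²) = √550964 ≈ 742.27, ∠ = arctan(742/20) ≈ 88.46°
pole (s+200): 200 + j742 → |·| = √(200²+742²) = √590564 ≈ 768.48, ∠ = arctan(742/200) ≈ 74.91°
pole at origin: |s| = 742, ∠ = 90.00° (in denominator)
|H| = 2 · 5.506e+05 / 3.1405e+11 ≈ 3.5064e-06
Gain = 20 log₁₀(3.5064e-06) ≈ -109.10 dB

-109.1 dB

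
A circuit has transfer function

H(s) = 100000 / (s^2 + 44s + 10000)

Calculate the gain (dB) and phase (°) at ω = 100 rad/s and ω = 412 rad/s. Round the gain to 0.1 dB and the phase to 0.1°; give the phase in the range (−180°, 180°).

ω = 100: 27.1 dB, -90.0°; ω = 412: -4.1 dB, -173.5°

At s = jω = j100:
quadratic: (j100)² + 44·j100 + 10000 = 0 + j4400 → |·| ≈ 4400, ∠ ≈ 90.00°
|H| = 100000 / 4400 ≈ 22.727
Gain = 20 log₁₀(22.727) ≈ 27.13 dB
∠H = 0.00° − 90.00° = -90.00°

At s = jω = j412:
quadratic: (j412)² + 44·j412 + 10000 = -159744 + j18128 → |·| ≈ 1.6077e+05, ∠ ≈ 173.53°
|H| = 100000 / 1.6077e+05 ≈ 0.62201
Gain = 20 log₁₀(0.62201) ≈ -4.12 dB
∠H = 0.00° − 173.53° = -173.53°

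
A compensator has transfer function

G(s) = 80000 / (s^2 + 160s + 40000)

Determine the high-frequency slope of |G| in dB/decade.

Each pole contributes −20 dB/decade at high frequency; each zero contributes +20 dB/decade.
Net: 0 zero(s) − 2 pole(s) → -40 dB/decade.

-40 dB/decade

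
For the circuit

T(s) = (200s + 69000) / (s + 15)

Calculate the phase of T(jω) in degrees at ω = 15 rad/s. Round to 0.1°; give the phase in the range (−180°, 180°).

-42.5°

Substitute s = j15:
Numerator: 200(j15) + 69000 = 69000 + j3000
Denominator: (j15) + 15 = 15 + j15
|N| = √(69000² + 3000²) ≈ 69065, ∠N ≈ 2.49°
|D| = √(15² + 15²) ≈ 21.213, ∠D ≈ 45.00°
∠T = 2.49° − 45.00° = -42.51°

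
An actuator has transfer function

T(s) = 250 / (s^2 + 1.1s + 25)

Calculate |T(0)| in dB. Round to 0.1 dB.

20.0 dB

T(0) = 250 / 25 = 10
20 log₁₀(10) ≈ 20.00 dB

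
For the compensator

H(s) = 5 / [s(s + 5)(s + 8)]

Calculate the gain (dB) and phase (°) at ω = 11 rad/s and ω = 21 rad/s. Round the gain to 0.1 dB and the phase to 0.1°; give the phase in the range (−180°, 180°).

ω = 11: -51.2 dB, 150.5°; ω = 21: -66.2 dB, 124.2°

At s = jω = j11:
pole (s+5): 5 + j11 → |·| = √(5²+11²) = √146 ≈ 12.083, ∠ = arctan(11/5) ≈ 65.56°
pole (s+8): 8 + j11 → |·| = √(8²+11²) = √185 ≈ 13.601, ∠ = arctan(11/8) ≈ 53.97°
pole at origin: |s| = 11, ∠ = 90.00° (in denominator)
|H| = 5 / 1807.7 ≈ 0.0027659
Gain = 20 log₁₀(0.0027659) ≈ -51.16 dB
∠H = 0.00° − 209.53° = -209.53° ≡ 150.47° (principal value)

At s = jω = j21:
pole (s+5): 5 + j21 → |·| = √(5²+21²) = √466 ≈ 21.587, ∠ = arctan(21/5) ≈ 76.61°
pole (s+8): 8 + j21 → |·| = √(8²+21²) = √505 ≈ 22.472, ∠ = arctan(21/8) ≈ 69.15°
pole at origin: |s| = 21, ∠ = 90.00° (in denominator)
|H| = 5 / 10187 ≈ 0.00049082
Gain = 20 log₁₀(0.00049082) ≈ -66.18 dB
∠H = 0.00° − 235.76° = -235.76° ≡ 124.24° (principal value)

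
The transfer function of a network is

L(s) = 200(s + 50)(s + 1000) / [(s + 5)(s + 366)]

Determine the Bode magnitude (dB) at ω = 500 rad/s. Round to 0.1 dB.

At s = jω = j500:
zero (s+50): 50 + j500 → |·| = √(50²+500²) = √252500 ≈ 502.49, ∠ = arctan(500/50) ≈ 84.29°
zero (s+1000): 1000 + j500 → |·| = √(1000²+500²) = √1250000 ≈ 1118, ∠ = arctan(500/1000) ≈ 26.57°
pole (s+5): 5 + j500 → |·| = √(5²+500²) = √250025 ≈ 500.02, ∠ = arctan(500/5) ≈ 89.43°
pole (s+366): 366 + j500 → |·| = √(366²+500²) = √383956 ≈ 619.64, ∠ = arctan(500/366) ≈ 53.80°
|L| = 200 · 5.6178e+05 / 3.0983e+05 ≈ 362.64
Gain = 20 log₁₀(362.64) ≈ 51.19 dB

51.2 dB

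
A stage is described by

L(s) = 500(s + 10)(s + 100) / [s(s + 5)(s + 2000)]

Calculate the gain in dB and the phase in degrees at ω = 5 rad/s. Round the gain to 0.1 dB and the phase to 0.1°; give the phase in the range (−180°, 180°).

At s = jω = j5:
zero (s+10): 10 + j5 → |·| = √(10²+5²) = √125 ≈ 11.18, ∠ = arctan(5/10) ≈ 26.57°
zero (s+100): 100 + j5 → |·| = √(100²+5²) = √10025 ≈ 100.12, ∠ = arctan(5/100) ≈ 2.86°
pole (s+5): 5 + j5 → |·| = √(5²+5²) = √50 ≈ 7.0711, ∠ = arctan(5/5) ≈ 45.00°
pole (s+2000): 2000 + j5 → |·| = √(2000²+5²) = √4000025 ≈ 2000, ∠ = arctan(5/2000) ≈ 0.14°
pole at origin: |s| = 5, ∠ = 90.00° (in denominator)
|L| = 500 · 1119.3 / 70711 ≈ 7.9146
Gain = 20 log₁₀(7.9146) ≈ 17.97 dB
∠L = 29.43° − 135.14° = -105.71°

18.0 dB, -105.7°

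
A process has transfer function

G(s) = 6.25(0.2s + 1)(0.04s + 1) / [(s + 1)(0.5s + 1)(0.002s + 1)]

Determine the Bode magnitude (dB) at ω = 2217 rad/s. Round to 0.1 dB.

At ω = 2217 rad/s:
zero (1 + j2217·0.2) = 1 + j443.4 → |·| ≈ 443.4, ∠ ≈ 89.87°
zero (1 + j2217·0.04) = 1 + j88.68 → |·| ≈ 88.686, ∠ ≈ 89.35°
pole (1 + j2217·1) = 1 + j2217 → |·| ≈ 2217, ∠ ≈ 89.97°
pole (1 + j2217·0.5) = 1 + j1108.5 → |·| ≈ 1108.5, ∠ ≈ 89.95°
pole (1 + j2217·0.002) = 1 + j4.434 → |·| ≈ 4.5454, ∠ ≈ 77.29°
|G| = 6.25 · 443.4 · 88.686 / (2217 · 1108.5 · 4.5454) ≈ 0.022002
Gain = 20 log₁₀(0.022002) ≈ -33.15 dB

-33.2 dB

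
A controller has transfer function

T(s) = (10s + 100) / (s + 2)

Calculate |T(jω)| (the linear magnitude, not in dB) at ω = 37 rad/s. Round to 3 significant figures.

10.3

Substitute s = j37:
Numerator: 10(j37) + 100 = 100 + j370
Denominator: (j37) + 2 = 2 + j37
|N| = √(100² + 370²) ≈ 383.28, ∠N ≈ 74.88°
|D| = √(2² + 37²) ≈ 37.054, ∠D ≈ 86.91°
|T| = 383.28 / 37.054 ≈ 10.344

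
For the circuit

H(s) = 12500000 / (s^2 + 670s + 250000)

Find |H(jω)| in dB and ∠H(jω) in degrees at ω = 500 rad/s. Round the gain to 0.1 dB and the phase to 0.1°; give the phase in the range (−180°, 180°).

31.4 dB, -90.0°

At s = jω = j500:
quadratic: (j500)² + 670·j500 + 250000 = 0 + j335000 → |·| ≈ 3.35e+05, ∠ ≈ 90.00°
|H| = 12500000 / 3.35e+05 ≈ 37.313
Gain = 20 log₁₀(37.313) ≈ 31.44 dB
∠H = 0.00° − 90.00° = -90.00°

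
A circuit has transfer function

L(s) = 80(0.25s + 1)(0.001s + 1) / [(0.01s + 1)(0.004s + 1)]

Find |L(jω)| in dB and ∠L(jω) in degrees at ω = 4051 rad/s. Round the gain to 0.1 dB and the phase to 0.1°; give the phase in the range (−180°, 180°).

54.2 dB, -9.0°

At ω = 4051 rad/s:
zero (1 + j4051·0.25) = 1 + j1012.75 → |·| ≈ 1012.8, ∠ ≈ 89.94°
zero (1 + j4051·0.001) = 1 + j4.051 → |·| ≈ 4.1726, ∠ ≈ 76.13°
pole (1 + j4051·0.01) = 1 + j40.51 → |·| ≈ 40.522, ∠ ≈ 88.59°
pole (1 + j4051·0.004) = 1 + j16.204 → |·| ≈ 16.235, ∠ ≈ 86.47°
|L| = 80 · 1012.8 · 4.1726 / (40.522 · 16.235) ≈ 513.9
Gain = 20 log₁₀(513.9) ≈ 54.22 dB
∠L = (89.94° + 76.13°) − (88.59° + 86.47°) = -8.99°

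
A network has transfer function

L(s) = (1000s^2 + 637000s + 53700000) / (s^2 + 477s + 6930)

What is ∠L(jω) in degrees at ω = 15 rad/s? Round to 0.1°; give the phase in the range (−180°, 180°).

Substitute s = j15:
Numerator: 1000(j15)^2 + 637000(j15) + 53700000 = 53475000 + j9555000
Denominator: (j15)^2 + 477(j15) + 6930 = 6705 + j7155
|N| = √(53475000² + 9555000²) ≈ 5.4322e+07, ∠N ≈ 10.13°
|D| = √(6705² + 7155²) ≈ 9805.7, ∠D ≈ 46.86°
∠L = 10.13° − 46.86° = -36.73°

-36.7°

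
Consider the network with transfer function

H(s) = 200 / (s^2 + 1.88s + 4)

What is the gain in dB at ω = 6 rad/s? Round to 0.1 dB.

15.4 dB

At s = jω = j6:
quadratic: (j6)² + 1.88·j6 + 4 = -32 + j11.28 → |·| ≈ 33.93, ∠ ≈ 160.58°
|H| = 200 / 33.93 ≈ 5.8945
Gain = 20 log₁₀(5.8945) ≈ 15.41 dB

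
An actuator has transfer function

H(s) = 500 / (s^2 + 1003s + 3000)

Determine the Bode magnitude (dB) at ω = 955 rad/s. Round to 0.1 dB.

-68.4 dB

Substitute s = j955:
Numerator: 500 = 500 + j0
Denominator: (j955)^2 + 1003(j955) + 3000 = -909025 + j957865
|N| = √(500² + 0²) ≈ 500, ∠N ≈ 0.00°
|D| = √(909025² + 957865²) ≈ 1.3205e+06, ∠D ≈ 133.50°
|H| = 500 / 1.3205e+06 ≈ 0.00037864
Gain = 20 log₁₀(0.00037864) ≈ -68.44 dB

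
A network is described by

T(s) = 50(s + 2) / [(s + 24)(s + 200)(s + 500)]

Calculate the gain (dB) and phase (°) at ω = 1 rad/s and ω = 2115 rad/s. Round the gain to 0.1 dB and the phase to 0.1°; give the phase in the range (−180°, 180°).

At s = jω = j1:
zero (s+2): 2 + j1 → |·| = √(2²+1²) = √5 ≈ 2.2361, ∠ = arctan(1/2) ≈ 26.57°
pole (s+24): 24 + j1 → |·| = √(24²+1²) = √577 ≈ 24.021, ∠ = arctan(1/24) ≈ 2.39°
pole (s+200): 200 + j1 → |·| = √(200²+1²) = √40001 ≈ 200, ∠ = arctan(1/200) ≈ 0.29°
pole (s+500): 500 + j1 → |·| = √(500²+1²) = √250001 ≈ 500, ∠ = arctan(1/500) ≈ 0.11°
|T| = 50 · 2.2361 / 2.4021e+06 ≈ 4.6545e-05
Gain = 20 log₁₀(4.6545e-05) ≈ -86.64 dB
∠T = 26.57° − 2.79° = 23.78°

At s = jω = j2115:
zero (s+2): 2 + j2115 → |·| = √(2²+2115²) = √4473229 ≈ 2115, ∠ = arctan(2115/2) ≈ 89.95°
pole (s+24): 24 + j2115 → |·| = √(24²+2115²) = √4473801 ≈ 2115.1, ∠ = arctan(2115/24) ≈ 89.35°
pole (s+200): 200 + j2115 → |·| = √(200²+2115²) = √4513225 ≈ 2124.4, ∠ = arctan(2115/200) ≈ 84.60°
pole (s+500): 500 + j2115 → |·| = √(500²+2115²) = √4723225 ≈ 2173.3, ∠ = arctan(2115/500) ≈ 76.70°
|T| = 50 · 2115 / 9.7653e+09 ≈ 1.0829e-05
Gain = 20 log₁₀(1.0829e-05) ≈ -99.31 dB
∠T = 89.95° − 250.65° = -160.70°

ω = 1: -86.6 dB, 23.8°; ω = 2115: -99.3 dB, -160.7°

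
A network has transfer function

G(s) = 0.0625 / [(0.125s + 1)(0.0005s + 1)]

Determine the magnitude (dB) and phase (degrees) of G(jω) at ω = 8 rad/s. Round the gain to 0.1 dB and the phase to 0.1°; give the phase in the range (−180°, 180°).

-27.1 dB, -45.2°

At ω = 8 rad/s:
pole (1 + j8·0.125) = 1 + j1 → |·| ≈ 1.4142, ∠ ≈ 45.00°
pole (1 + j8·0.0005) = 1 + j0.004 → |·| ≈ 1, ∠ ≈ 0.23°
|G| = 0.0625 · 1 / (1.4142 · 1) ≈ 0.044195
Gain = 20 log₁₀(0.044195) ≈ -27.09 dB
∠G = (0°) − (45.00° + 0.23°) = -45.23°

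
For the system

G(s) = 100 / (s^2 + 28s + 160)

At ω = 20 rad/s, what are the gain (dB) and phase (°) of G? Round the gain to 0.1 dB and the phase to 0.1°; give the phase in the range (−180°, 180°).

-15.7 dB, -113.2°

Substitute s = j20:
Numerator: 100 = 100 + j0
Denominator: (j20)^2 + 28(j20) + 160 = -240 + j560
|N| = √(100² + 0²) ≈ 100, ∠N ≈ 0.00°
|D| = √(240² + 560²) ≈ 609.26, ∠D ≈ 113.20°
|G| = 100 / 609.26 ≈ 0.16413
Gain = 20 log₁₀(0.16413) ≈ -15.70 dB
∠G = 0.00° − 113.20° = -113.20°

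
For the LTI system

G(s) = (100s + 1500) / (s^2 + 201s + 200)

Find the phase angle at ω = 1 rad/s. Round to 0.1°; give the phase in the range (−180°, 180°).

Substitute s = j1:
Numerator: 100(j1) + 1500 = 1500 + j100
Denominator: (j1)^2 + 201(j1) + 200 = 199 + j201
|N| = √(1500² + 100²) ≈ 1503.3, ∠N ≈ 3.81°
|D| = √(199² + 201²) ≈ 282.85, ∠D ≈ 45.29°
∠G = 3.81° − 45.29° = -41.48°

-41.5°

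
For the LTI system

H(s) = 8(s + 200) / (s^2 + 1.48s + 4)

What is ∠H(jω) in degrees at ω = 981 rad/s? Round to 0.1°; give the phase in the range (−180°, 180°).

-101.4°

At s = jω = j981:
zero (s+200): 200 + j981 → |·| = √(200²+981²) = √1002361 ≈ 1001.2, ∠ = arctan(981/200) ≈ 78.48°
quadratic: (j981)² + 1.48·j981 + 4 = -962357 + j1451.88 → |·| ≈ 9.6236e+05, ∠ ≈ 179.91°
∠H = 78.48° − 179.91° = -101.43°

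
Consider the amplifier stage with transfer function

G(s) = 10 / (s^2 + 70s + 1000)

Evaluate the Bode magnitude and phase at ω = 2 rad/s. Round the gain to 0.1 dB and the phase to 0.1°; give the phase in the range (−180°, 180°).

-40.1 dB, -8.0°

Substitute s = j2:
Numerator: 10 = 10 + j0
Denominator: (j2)^2 + 70(j2) + 1000 = 996 + j140
|N| = √(10² + 0²) ≈ 10, ∠N ≈ 0.00°
|D| = √(996² + 140²) ≈ 1005.8, ∠D ≈ 8.00°
|G| = 10 / 1005.8 ≈ 0.0099423
Gain = 20 log₁₀(0.0099423) ≈ -40.05 dB
∠G = 0.00° − 8.00° = -8.00°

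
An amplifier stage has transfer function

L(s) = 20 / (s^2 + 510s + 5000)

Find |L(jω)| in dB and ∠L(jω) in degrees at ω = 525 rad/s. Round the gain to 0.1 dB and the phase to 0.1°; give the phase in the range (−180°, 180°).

Substitute s = j525:
Numerator: 20 = 20 + j0
Denominator: (j525)^2 + 510(j525) + 5000 = -270625 + j267750
|N| = √(20² + 0²) ≈ 20, ∠N ≈ 0.00°
|D| = √(270625² + 267750²) ≈ 3.8069e+05, ∠D ≈ 135.31°
|L| = 20 / 3.8069e+05 ≈ 5.2536e-05
Gain = 20 log₁₀(5.2536e-05) ≈ -85.59 dB
∠L = 0.00° − 135.31° = -135.31°

-85.6 dB, -135.3°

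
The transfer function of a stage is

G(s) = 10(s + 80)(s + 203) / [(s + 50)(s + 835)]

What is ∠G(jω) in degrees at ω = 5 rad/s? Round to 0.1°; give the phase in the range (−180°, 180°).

At s = jω = j5:
zero (s+80): 80 + j5 → |·| = √(80²+5²) = √6425 ≈ 80.156, ∠ = arctan(5/80) ≈ 3.58°
zero (s+203): 203 + j5 → |·| = √(203²+5²) = √41234 ≈ 203.06, ∠ = arctan(5/203) ≈ 1.41°
pole (s+50): 50 + j5 → |·| = √(50²+5²) = √2525 ≈ 50.249, ∠ = arctan(5/50) ≈ 5.71°
pole (s+835): 835 + j5 → |·| = √(835²+5²) = √697250 ≈ 835.01, ∠ = arctan(5/835) ≈ 0.34°
∠G = 4.99° − 6.05° = -1.06°

-1.1°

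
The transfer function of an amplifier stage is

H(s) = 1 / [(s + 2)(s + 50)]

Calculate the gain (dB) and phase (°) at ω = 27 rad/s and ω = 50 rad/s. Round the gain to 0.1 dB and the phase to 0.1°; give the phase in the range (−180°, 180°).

ω = 27: -63.7 dB, -114.1°; ω = 50: -71.0 dB, -132.7°

At s = jω = j27:
pole (s+2): 2 + j27 → |·| = √(2²+27²) = √733 ≈ 27.074, ∠ = arctan(27/2) ≈ 85.76°
pole (s+50): 50 + j27 → |·| = √(50²+27²) = √3229 ≈ 56.824, ∠ = arctan(27/50) ≈ 28.37°
|H| = 1 / 1538.5 ≈ 0.00064998
Gain = 20 log₁₀(0.00064998) ≈ -63.74 dB
∠H = 0.00° − 114.13° = -114.13°

At s = jω = j50:
pole (s+2): 2 + j50 → |·| = √(2²+50²) = √2504 ≈ 50.04, ∠ = arctan(50/2) ≈ 87.71°
pole (s+50): 50 + j50 → |·| = √(50²+50²) = √5000 ≈ 70.711, ∠ = arctan(50/50) ≈ 45.00°
|H| = 1 / 3538.4 ≈ 0.00028261
Gain = 20 log₁₀(0.00028261) ≈ -70.98 dB
∠H = 0.00° − 132.71° = -132.71°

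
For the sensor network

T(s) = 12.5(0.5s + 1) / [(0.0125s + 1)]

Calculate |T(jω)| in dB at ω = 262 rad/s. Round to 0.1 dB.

At ω = 262 rad/s:
zero (1 + j262·0.5) = 1 + j131 → |·| ≈ 131, ∠ ≈ 89.56°
pole (1 + j262·0.0125) = 1 + j3.275 → |·| ≈ 3.4243, ∠ ≈ 73.02°
|T| = 12.5 · 131 / (3.4243) ≈ 478.2
Gain = 20 log₁₀(478.2) ≈ 53.59 dB

53.6 dB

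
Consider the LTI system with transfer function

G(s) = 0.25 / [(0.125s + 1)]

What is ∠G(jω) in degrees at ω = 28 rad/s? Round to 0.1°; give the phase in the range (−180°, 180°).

-74.1°

At ω = 28 rad/s:
pole (1 + j28·0.125) = 1 + j3.5 → |·| ≈ 3.6401, ∠ ≈ 74.05°
∠G = (0°) − (74.05°) = -74.05°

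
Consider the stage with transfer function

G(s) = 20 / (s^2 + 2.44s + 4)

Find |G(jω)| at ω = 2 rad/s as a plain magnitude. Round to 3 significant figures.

At s = jω = j2:
quadratic: (j2)² + 2.44·j2 + 4 = 0 + j4.88 → |·| ≈ 4.88, ∠ ≈ 90.00°
|G| = 20 / 4.88 ≈ 4.0984

4.10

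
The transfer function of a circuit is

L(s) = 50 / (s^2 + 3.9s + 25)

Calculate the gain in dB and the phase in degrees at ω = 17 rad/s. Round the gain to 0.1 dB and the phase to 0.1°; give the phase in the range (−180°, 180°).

At s = jω = j17:
quadratic: (j17)² + 3.9·j17 + 25 = -264 + j66.3 → |·| ≈ 272.2, ∠ ≈ 165.90°
|L| = 50 / 272.2 ≈ 0.18369
Gain = 20 log₁₀(0.18369) ≈ -14.72 dB
∠L = 0.00° − 165.90° = -165.90°

-14.7 dB, -165.9°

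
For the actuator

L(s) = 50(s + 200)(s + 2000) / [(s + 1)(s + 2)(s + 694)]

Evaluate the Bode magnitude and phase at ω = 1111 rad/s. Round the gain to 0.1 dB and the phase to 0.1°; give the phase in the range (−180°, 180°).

At s = jω = j1111:
zero (s+200): 200 + j1111 → |·| = √(200²+1111²) = √1274321 ≈ 1128.9, ∠ = arctan(1111/200) ≈ 79.80°
zero (s+2000): 2000 + j1111 → |·| = √(2000²+1111²) = √5234321 ≈ 2287.9, ∠ = arctan(1111/2000) ≈ 29.05°
pole (s+1): 1 + j1111 → |·| = √(1²+1111²) = √1234322 ≈ 1111, ∠ = arctan(1111/1) ≈ 89.95°
pole (s+2): 2 + j1111 → |·| = √(2²+1111²) = √1234325 ≈ 1111, ∠ = arctan(1111/2) ≈ 89.90°
pole (s+694): 694 + j1111 → |·| = √(694²+1111²) = √1715957 ≈ 1309.9, ∠ = arctan(1111/694) ≈ 58.01°
|L| = 50 · 2.5828e+06 / 1.6168e+09 ≈ 0.079874
Gain = 20 log₁₀(0.079874) ≈ -21.95 dB
∠L = 108.85° − 237.86° = -129.01°

-22.0 dB, -129.0°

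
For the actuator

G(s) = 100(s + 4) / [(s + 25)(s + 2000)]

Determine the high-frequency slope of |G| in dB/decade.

Each pole contributes −20 dB/decade at high frequency; each zero contributes +20 dB/decade.
Net: 1 zero(s) − 2 pole(s) → -20 dB/decade.

-20 dB/decade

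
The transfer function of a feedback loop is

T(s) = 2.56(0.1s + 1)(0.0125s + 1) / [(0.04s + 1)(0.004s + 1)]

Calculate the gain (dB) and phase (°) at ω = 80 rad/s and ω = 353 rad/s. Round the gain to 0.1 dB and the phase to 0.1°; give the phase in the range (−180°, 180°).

At ω = 80 rad/s:
zero (1 + j80·0.1) = 1 + j8 → |·| ≈ 8.0623, ∠ ≈ 82.87°
zero (1 + j80·0.0125) = 1 + j1 → |·| ≈ 1.4142, ∠ ≈ 45.00°
pole (1 + j80·0.04) = 1 + j3.2 → |·| ≈ 3.3526, ∠ ≈ 72.65°
pole (1 + j80·0.004) = 1 + j0.32 → |·| ≈ 1.05, ∠ ≈ 17.74°
|T| = 2.56 · 8.0623 · 1.4142 / (3.3526 · 1.05) ≈ 8.2916
Gain = 20 log₁₀(8.2916) ≈ 18.37 dB
∠T = (82.87° + 45.00°) − (72.65° + 17.74°) = 37.48°

At ω = 353 rad/s:
zero (1 + j353·0.1) = 1 + j35.3 → |·| ≈ 35.314, ∠ ≈ 88.38°
zero (1 + j353·0.0125) = 1 + j4.4125 → |·| ≈ 4.5244, ∠ ≈ 77.23°
pole (1 + j353·0.04) = 1 + j14.12 → |·| ≈ 14.155, ∠ ≈ 85.95°
pole (1 + j353·0.004) = 1 + j1.412 → |·| ≈ 1.7302, ∠ ≈ 54.69°
|T| = 2.56 · 35.314 · 4.5244 / (14.155 · 1.7302) ≈ 16.701
Gain = 20 log₁₀(16.701) ≈ 24.45 dB
∠T = (88.38° + 77.23°) − (85.95° + 54.69°) = 24.97°

ω = 80: 18.4 dB, 37.5°; ω = 353: 24.5 dB, 25.0°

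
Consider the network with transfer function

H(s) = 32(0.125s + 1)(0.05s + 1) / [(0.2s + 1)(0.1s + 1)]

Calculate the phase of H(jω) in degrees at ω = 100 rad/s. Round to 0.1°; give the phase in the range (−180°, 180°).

-7.3°

At ω = 100 rad/s:
zero (1 + j100·0.125) = 1 + j12.5 → |·| ≈ 12.54, ∠ ≈ 85.43°
zero (1 + j100·0.05) = 1 + j5 → |·| ≈ 5.099, ∠ ≈ 78.69°
pole (1 + j100·0.2) = 1 + j20 → |·| ≈ 20.025, ∠ ≈ 87.14°
pole (1 + j100·0.1) = 1 + j10 → |·| ≈ 10.05, ∠ ≈ 84.29°
∠H = (85.43° + 78.69°) − (87.14° + 84.29°) = -7.31°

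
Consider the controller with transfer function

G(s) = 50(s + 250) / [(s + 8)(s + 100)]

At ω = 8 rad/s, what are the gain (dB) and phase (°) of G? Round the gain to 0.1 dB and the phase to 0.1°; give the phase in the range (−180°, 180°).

20.8 dB, -47.7°

At s = jω = j8:
zero (s+250): 250 + j8 → |·| = √(250²+8²) = √62564 ≈ 250.13, ∠ = arctan(8/250) ≈ 1.83°
pole (s+8): 8 + j8 → |·| = √(8²+8²) = √128 ≈ 11.314, ∠ = arctan(8/8) ≈ 45.00°
pole (s+100): 100 + j8 → |·| = √(100²+8²) = √10064 ≈ 100.32, ∠ = arctan(8/100) ≈ 4.57°
|G| = 50 · 250.13 / 1135 ≈ 11.019
Gain = 20 log₁₀(11.019) ≈ 20.84 dB
∠G = 1.83° − 49.57° = -47.74°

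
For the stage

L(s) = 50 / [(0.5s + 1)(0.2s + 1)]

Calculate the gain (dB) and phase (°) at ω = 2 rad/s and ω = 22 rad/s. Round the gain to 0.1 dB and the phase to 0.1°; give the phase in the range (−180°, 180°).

At ω = 2 rad/s:
pole (1 + j2·0.5) = 1 + j1 → |·| ≈ 1.4142, ∠ ≈ 45.00°
pole (1 + j2·0.2) = 1 + j0.4 → |·| ≈ 1.077, ∠ ≈ 21.80°
|L| = 50 · 1 / (1.4142 · 1.077) ≈ 32.828
Gain = 20 log₁₀(32.828) ≈ 30.32 dB
∠L = (0°) − (45.00° + 21.80°) = -66.80°

At ω = 22 rad/s:
pole (1 + j22·0.5) = 1 + j11 → |·| ≈ 11.045, ∠ ≈ 84.81°
pole (1 + j22·0.2) = 1 + j4.4 → |·| ≈ 4.5122, ∠ ≈ 77.20°
|L| = 50 · 1 / (11.045 · 4.5122) ≈ 1.0033
Gain = 20 log₁₀(1.0033) ≈ 0.03 dB
∠L = (0°) − (84.81° + 77.20°) = -162.01°

ω = 2: 30.3 dB, -66.8°; ω = 22: 0.0 dB, -162.0°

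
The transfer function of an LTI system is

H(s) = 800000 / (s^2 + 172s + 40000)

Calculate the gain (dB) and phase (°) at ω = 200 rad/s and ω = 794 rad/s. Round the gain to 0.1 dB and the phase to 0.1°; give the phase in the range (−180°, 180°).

At s = jω = j200:
quadratic: (j200)² + 172·j200 + 40000 = 0 + j34400 → |·| ≈ 34400, ∠ ≈ 90.00°
|H| = 800000 / 34400 ≈ 23.256
Gain = 20 log₁₀(23.256) ≈ 27.33 dB
∠H = 0.00° − 90.00° = -90.00°

At s = jω = j794:
quadratic: (j794)² + 172·j794 + 40000 = -590436 + j136568 → |·| ≈ 6.0602e+05, ∠ ≈ 166.98°
|H| = 800000 / 6.0602e+05 ≈ 1.3201
Gain = 20 log₁₀(1.3201) ≈ 2.41 dB
∠H = 0.00° − 166.98° = -166.98°

ω = 200: 27.3 dB, -90.0°; ω = 794: 2.4 dB, -167.0°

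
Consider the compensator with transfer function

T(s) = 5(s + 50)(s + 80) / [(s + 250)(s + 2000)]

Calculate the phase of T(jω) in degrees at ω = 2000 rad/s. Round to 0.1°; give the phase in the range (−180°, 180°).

48.4°

At s = jω = j2000:
zero (s+50): 50 + j2000 → |·| = √(50²+2000²) = √4002500 ≈ 2000.6, ∠ = arctan(2000/50) ≈ 88.57°
zero (s+80): 80 + j2000 → |·| = √(80²+2000²) = √4006400 ≈ 2001.6, ∠ = arctan(2000/80) ≈ 87.71°
pole (s+250): 250 + j2000 → |·| = √(250²+2000²) = √4062500 ≈ 2015.6, ∠ = arctan(2000/250) ≈ 82.87°
pole (s+2000): 2000 + j2000 → |·| = √(2000²+2000²) = √8000000 ≈ 2828.4, ∠ = arctan(2000/2000) ≈ 45.00°
∠T = 176.28° − 127.87° = 48.41°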